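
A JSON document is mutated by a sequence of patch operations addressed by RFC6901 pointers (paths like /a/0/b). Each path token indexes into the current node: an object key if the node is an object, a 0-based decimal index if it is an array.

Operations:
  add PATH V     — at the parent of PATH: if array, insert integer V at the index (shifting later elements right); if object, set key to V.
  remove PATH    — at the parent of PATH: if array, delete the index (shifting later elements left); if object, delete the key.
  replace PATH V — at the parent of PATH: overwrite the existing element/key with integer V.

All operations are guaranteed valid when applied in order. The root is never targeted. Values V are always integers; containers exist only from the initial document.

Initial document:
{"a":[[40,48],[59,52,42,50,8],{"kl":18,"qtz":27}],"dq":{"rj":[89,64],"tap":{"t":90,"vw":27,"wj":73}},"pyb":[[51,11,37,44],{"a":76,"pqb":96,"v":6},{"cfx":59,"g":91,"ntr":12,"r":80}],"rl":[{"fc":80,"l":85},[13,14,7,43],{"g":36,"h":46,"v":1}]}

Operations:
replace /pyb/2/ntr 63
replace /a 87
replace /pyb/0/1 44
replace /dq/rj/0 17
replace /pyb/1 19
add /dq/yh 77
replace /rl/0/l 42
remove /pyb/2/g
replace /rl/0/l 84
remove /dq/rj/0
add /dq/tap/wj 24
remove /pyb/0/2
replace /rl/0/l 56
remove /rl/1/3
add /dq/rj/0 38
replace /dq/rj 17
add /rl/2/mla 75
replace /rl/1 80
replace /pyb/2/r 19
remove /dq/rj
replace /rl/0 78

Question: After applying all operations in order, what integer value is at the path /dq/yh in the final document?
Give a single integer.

Answer: 77

Derivation:
After op 1 (replace /pyb/2/ntr 63): {"a":[[40,48],[59,52,42,50,8],{"kl":18,"qtz":27}],"dq":{"rj":[89,64],"tap":{"t":90,"vw":27,"wj":73}},"pyb":[[51,11,37,44],{"a":76,"pqb":96,"v":6},{"cfx":59,"g":91,"ntr":63,"r":80}],"rl":[{"fc":80,"l":85},[13,14,7,43],{"g":36,"h":46,"v":1}]}
After op 2 (replace /a 87): {"a":87,"dq":{"rj":[89,64],"tap":{"t":90,"vw":27,"wj":73}},"pyb":[[51,11,37,44],{"a":76,"pqb":96,"v":6},{"cfx":59,"g":91,"ntr":63,"r":80}],"rl":[{"fc":80,"l":85},[13,14,7,43],{"g":36,"h":46,"v":1}]}
After op 3 (replace /pyb/0/1 44): {"a":87,"dq":{"rj":[89,64],"tap":{"t":90,"vw":27,"wj":73}},"pyb":[[51,44,37,44],{"a":76,"pqb":96,"v":6},{"cfx":59,"g":91,"ntr":63,"r":80}],"rl":[{"fc":80,"l":85},[13,14,7,43],{"g":36,"h":46,"v":1}]}
After op 4 (replace /dq/rj/0 17): {"a":87,"dq":{"rj":[17,64],"tap":{"t":90,"vw":27,"wj":73}},"pyb":[[51,44,37,44],{"a":76,"pqb":96,"v":6},{"cfx":59,"g":91,"ntr":63,"r":80}],"rl":[{"fc":80,"l":85},[13,14,7,43],{"g":36,"h":46,"v":1}]}
After op 5 (replace /pyb/1 19): {"a":87,"dq":{"rj":[17,64],"tap":{"t":90,"vw":27,"wj":73}},"pyb":[[51,44,37,44],19,{"cfx":59,"g":91,"ntr":63,"r":80}],"rl":[{"fc":80,"l":85},[13,14,7,43],{"g":36,"h":46,"v":1}]}
After op 6 (add /dq/yh 77): {"a":87,"dq":{"rj":[17,64],"tap":{"t":90,"vw":27,"wj":73},"yh":77},"pyb":[[51,44,37,44],19,{"cfx":59,"g":91,"ntr":63,"r":80}],"rl":[{"fc":80,"l":85},[13,14,7,43],{"g":36,"h":46,"v":1}]}
After op 7 (replace /rl/0/l 42): {"a":87,"dq":{"rj":[17,64],"tap":{"t":90,"vw":27,"wj":73},"yh":77},"pyb":[[51,44,37,44],19,{"cfx":59,"g":91,"ntr":63,"r":80}],"rl":[{"fc":80,"l":42},[13,14,7,43],{"g":36,"h":46,"v":1}]}
After op 8 (remove /pyb/2/g): {"a":87,"dq":{"rj":[17,64],"tap":{"t":90,"vw":27,"wj":73},"yh":77},"pyb":[[51,44,37,44],19,{"cfx":59,"ntr":63,"r":80}],"rl":[{"fc":80,"l":42},[13,14,7,43],{"g":36,"h":46,"v":1}]}
After op 9 (replace /rl/0/l 84): {"a":87,"dq":{"rj":[17,64],"tap":{"t":90,"vw":27,"wj":73},"yh":77},"pyb":[[51,44,37,44],19,{"cfx":59,"ntr":63,"r":80}],"rl":[{"fc":80,"l":84},[13,14,7,43],{"g":36,"h":46,"v":1}]}
After op 10 (remove /dq/rj/0): {"a":87,"dq":{"rj":[64],"tap":{"t":90,"vw":27,"wj":73},"yh":77},"pyb":[[51,44,37,44],19,{"cfx":59,"ntr":63,"r":80}],"rl":[{"fc":80,"l":84},[13,14,7,43],{"g":36,"h":46,"v":1}]}
After op 11 (add /dq/tap/wj 24): {"a":87,"dq":{"rj":[64],"tap":{"t":90,"vw":27,"wj":24},"yh":77},"pyb":[[51,44,37,44],19,{"cfx":59,"ntr":63,"r":80}],"rl":[{"fc":80,"l":84},[13,14,7,43],{"g":36,"h":46,"v":1}]}
After op 12 (remove /pyb/0/2): {"a":87,"dq":{"rj":[64],"tap":{"t":90,"vw":27,"wj":24},"yh":77},"pyb":[[51,44,44],19,{"cfx":59,"ntr":63,"r":80}],"rl":[{"fc":80,"l":84},[13,14,7,43],{"g":36,"h":46,"v":1}]}
After op 13 (replace /rl/0/l 56): {"a":87,"dq":{"rj":[64],"tap":{"t":90,"vw":27,"wj":24},"yh":77},"pyb":[[51,44,44],19,{"cfx":59,"ntr":63,"r":80}],"rl":[{"fc":80,"l":56},[13,14,7,43],{"g":36,"h":46,"v":1}]}
After op 14 (remove /rl/1/3): {"a":87,"dq":{"rj":[64],"tap":{"t":90,"vw":27,"wj":24},"yh":77},"pyb":[[51,44,44],19,{"cfx":59,"ntr":63,"r":80}],"rl":[{"fc":80,"l":56},[13,14,7],{"g":36,"h":46,"v":1}]}
After op 15 (add /dq/rj/0 38): {"a":87,"dq":{"rj":[38,64],"tap":{"t":90,"vw":27,"wj":24},"yh":77},"pyb":[[51,44,44],19,{"cfx":59,"ntr":63,"r":80}],"rl":[{"fc":80,"l":56},[13,14,7],{"g":36,"h":46,"v":1}]}
After op 16 (replace /dq/rj 17): {"a":87,"dq":{"rj":17,"tap":{"t":90,"vw":27,"wj":24},"yh":77},"pyb":[[51,44,44],19,{"cfx":59,"ntr":63,"r":80}],"rl":[{"fc":80,"l":56},[13,14,7],{"g":36,"h":46,"v":1}]}
After op 17 (add /rl/2/mla 75): {"a":87,"dq":{"rj":17,"tap":{"t":90,"vw":27,"wj":24},"yh":77},"pyb":[[51,44,44],19,{"cfx":59,"ntr":63,"r":80}],"rl":[{"fc":80,"l":56},[13,14,7],{"g":36,"h":46,"mla":75,"v":1}]}
After op 18 (replace /rl/1 80): {"a":87,"dq":{"rj":17,"tap":{"t":90,"vw":27,"wj":24},"yh":77},"pyb":[[51,44,44],19,{"cfx":59,"ntr":63,"r":80}],"rl":[{"fc":80,"l":56},80,{"g":36,"h":46,"mla":75,"v":1}]}
After op 19 (replace /pyb/2/r 19): {"a":87,"dq":{"rj":17,"tap":{"t":90,"vw":27,"wj":24},"yh":77},"pyb":[[51,44,44],19,{"cfx":59,"ntr":63,"r":19}],"rl":[{"fc":80,"l":56},80,{"g":36,"h":46,"mla":75,"v":1}]}
After op 20 (remove /dq/rj): {"a":87,"dq":{"tap":{"t":90,"vw":27,"wj":24},"yh":77},"pyb":[[51,44,44],19,{"cfx":59,"ntr":63,"r":19}],"rl":[{"fc":80,"l":56},80,{"g":36,"h":46,"mla":75,"v":1}]}
After op 21 (replace /rl/0 78): {"a":87,"dq":{"tap":{"t":90,"vw":27,"wj":24},"yh":77},"pyb":[[51,44,44],19,{"cfx":59,"ntr":63,"r":19}],"rl":[78,80,{"g":36,"h":46,"mla":75,"v":1}]}
Value at /dq/yh: 77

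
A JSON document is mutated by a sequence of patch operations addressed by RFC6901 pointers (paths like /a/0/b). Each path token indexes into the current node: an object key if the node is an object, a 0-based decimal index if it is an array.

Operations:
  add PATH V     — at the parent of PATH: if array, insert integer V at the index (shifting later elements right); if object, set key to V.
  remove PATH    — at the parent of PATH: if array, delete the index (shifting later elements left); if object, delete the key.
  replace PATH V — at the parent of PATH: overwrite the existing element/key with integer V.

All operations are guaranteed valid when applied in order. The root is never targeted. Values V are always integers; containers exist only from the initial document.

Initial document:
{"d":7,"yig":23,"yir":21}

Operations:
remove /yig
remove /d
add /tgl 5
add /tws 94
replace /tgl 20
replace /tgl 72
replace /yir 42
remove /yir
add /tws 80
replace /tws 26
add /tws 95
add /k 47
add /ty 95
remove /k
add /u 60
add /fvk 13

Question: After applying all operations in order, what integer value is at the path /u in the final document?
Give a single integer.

After op 1 (remove /yig): {"d":7,"yir":21}
After op 2 (remove /d): {"yir":21}
After op 3 (add /tgl 5): {"tgl":5,"yir":21}
After op 4 (add /tws 94): {"tgl":5,"tws":94,"yir":21}
After op 5 (replace /tgl 20): {"tgl":20,"tws":94,"yir":21}
After op 6 (replace /tgl 72): {"tgl":72,"tws":94,"yir":21}
After op 7 (replace /yir 42): {"tgl":72,"tws":94,"yir":42}
After op 8 (remove /yir): {"tgl":72,"tws":94}
After op 9 (add /tws 80): {"tgl":72,"tws":80}
After op 10 (replace /tws 26): {"tgl":72,"tws":26}
After op 11 (add /tws 95): {"tgl":72,"tws":95}
After op 12 (add /k 47): {"k":47,"tgl":72,"tws":95}
After op 13 (add /ty 95): {"k":47,"tgl":72,"tws":95,"ty":95}
After op 14 (remove /k): {"tgl":72,"tws":95,"ty":95}
After op 15 (add /u 60): {"tgl":72,"tws":95,"ty":95,"u":60}
After op 16 (add /fvk 13): {"fvk":13,"tgl":72,"tws":95,"ty":95,"u":60}
Value at /u: 60

Answer: 60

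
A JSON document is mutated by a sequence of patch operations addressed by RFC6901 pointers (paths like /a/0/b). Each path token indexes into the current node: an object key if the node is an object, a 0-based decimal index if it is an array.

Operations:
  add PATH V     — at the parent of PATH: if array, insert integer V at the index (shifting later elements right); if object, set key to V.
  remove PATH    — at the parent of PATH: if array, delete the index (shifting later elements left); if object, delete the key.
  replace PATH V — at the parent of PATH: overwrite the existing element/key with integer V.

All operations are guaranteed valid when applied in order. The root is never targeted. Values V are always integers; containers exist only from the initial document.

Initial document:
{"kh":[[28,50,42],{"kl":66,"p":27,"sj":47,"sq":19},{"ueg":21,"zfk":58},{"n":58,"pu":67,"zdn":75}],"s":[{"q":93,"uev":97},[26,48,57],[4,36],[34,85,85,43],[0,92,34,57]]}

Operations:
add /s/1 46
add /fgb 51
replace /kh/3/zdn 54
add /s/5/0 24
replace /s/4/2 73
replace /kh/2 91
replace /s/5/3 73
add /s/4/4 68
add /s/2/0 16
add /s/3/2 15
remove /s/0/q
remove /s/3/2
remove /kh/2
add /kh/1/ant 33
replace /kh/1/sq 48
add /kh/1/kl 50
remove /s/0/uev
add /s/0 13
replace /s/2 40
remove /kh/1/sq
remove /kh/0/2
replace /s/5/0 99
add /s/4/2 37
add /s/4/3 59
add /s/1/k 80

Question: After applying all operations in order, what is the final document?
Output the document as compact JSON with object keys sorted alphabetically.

After op 1 (add /s/1 46): {"kh":[[28,50,42],{"kl":66,"p":27,"sj":47,"sq":19},{"ueg":21,"zfk":58},{"n":58,"pu":67,"zdn":75}],"s":[{"q":93,"uev":97},46,[26,48,57],[4,36],[34,85,85,43],[0,92,34,57]]}
After op 2 (add /fgb 51): {"fgb":51,"kh":[[28,50,42],{"kl":66,"p":27,"sj":47,"sq":19},{"ueg":21,"zfk":58},{"n":58,"pu":67,"zdn":75}],"s":[{"q":93,"uev":97},46,[26,48,57],[4,36],[34,85,85,43],[0,92,34,57]]}
After op 3 (replace /kh/3/zdn 54): {"fgb":51,"kh":[[28,50,42],{"kl":66,"p":27,"sj":47,"sq":19},{"ueg":21,"zfk":58},{"n":58,"pu":67,"zdn":54}],"s":[{"q":93,"uev":97},46,[26,48,57],[4,36],[34,85,85,43],[0,92,34,57]]}
After op 4 (add /s/5/0 24): {"fgb":51,"kh":[[28,50,42],{"kl":66,"p":27,"sj":47,"sq":19},{"ueg":21,"zfk":58},{"n":58,"pu":67,"zdn":54}],"s":[{"q":93,"uev":97},46,[26,48,57],[4,36],[34,85,85,43],[24,0,92,34,57]]}
After op 5 (replace /s/4/2 73): {"fgb":51,"kh":[[28,50,42],{"kl":66,"p":27,"sj":47,"sq":19},{"ueg":21,"zfk":58},{"n":58,"pu":67,"zdn":54}],"s":[{"q":93,"uev":97},46,[26,48,57],[4,36],[34,85,73,43],[24,0,92,34,57]]}
After op 6 (replace /kh/2 91): {"fgb":51,"kh":[[28,50,42],{"kl":66,"p":27,"sj":47,"sq":19},91,{"n":58,"pu":67,"zdn":54}],"s":[{"q":93,"uev":97},46,[26,48,57],[4,36],[34,85,73,43],[24,0,92,34,57]]}
After op 7 (replace /s/5/3 73): {"fgb":51,"kh":[[28,50,42],{"kl":66,"p":27,"sj":47,"sq":19},91,{"n":58,"pu":67,"zdn":54}],"s":[{"q":93,"uev":97},46,[26,48,57],[4,36],[34,85,73,43],[24,0,92,73,57]]}
After op 8 (add /s/4/4 68): {"fgb":51,"kh":[[28,50,42],{"kl":66,"p":27,"sj":47,"sq":19},91,{"n":58,"pu":67,"zdn":54}],"s":[{"q":93,"uev":97},46,[26,48,57],[4,36],[34,85,73,43,68],[24,0,92,73,57]]}
After op 9 (add /s/2/0 16): {"fgb":51,"kh":[[28,50,42],{"kl":66,"p":27,"sj":47,"sq":19},91,{"n":58,"pu":67,"zdn":54}],"s":[{"q":93,"uev":97},46,[16,26,48,57],[4,36],[34,85,73,43,68],[24,0,92,73,57]]}
After op 10 (add /s/3/2 15): {"fgb":51,"kh":[[28,50,42],{"kl":66,"p":27,"sj":47,"sq":19},91,{"n":58,"pu":67,"zdn":54}],"s":[{"q":93,"uev":97},46,[16,26,48,57],[4,36,15],[34,85,73,43,68],[24,0,92,73,57]]}
After op 11 (remove /s/0/q): {"fgb":51,"kh":[[28,50,42],{"kl":66,"p":27,"sj":47,"sq":19},91,{"n":58,"pu":67,"zdn":54}],"s":[{"uev":97},46,[16,26,48,57],[4,36,15],[34,85,73,43,68],[24,0,92,73,57]]}
After op 12 (remove /s/3/2): {"fgb":51,"kh":[[28,50,42],{"kl":66,"p":27,"sj":47,"sq":19},91,{"n":58,"pu":67,"zdn":54}],"s":[{"uev":97},46,[16,26,48,57],[4,36],[34,85,73,43,68],[24,0,92,73,57]]}
After op 13 (remove /kh/2): {"fgb":51,"kh":[[28,50,42],{"kl":66,"p":27,"sj":47,"sq":19},{"n":58,"pu":67,"zdn":54}],"s":[{"uev":97},46,[16,26,48,57],[4,36],[34,85,73,43,68],[24,0,92,73,57]]}
After op 14 (add /kh/1/ant 33): {"fgb":51,"kh":[[28,50,42],{"ant":33,"kl":66,"p":27,"sj":47,"sq":19},{"n":58,"pu":67,"zdn":54}],"s":[{"uev":97},46,[16,26,48,57],[4,36],[34,85,73,43,68],[24,0,92,73,57]]}
After op 15 (replace /kh/1/sq 48): {"fgb":51,"kh":[[28,50,42],{"ant":33,"kl":66,"p":27,"sj":47,"sq":48},{"n":58,"pu":67,"zdn":54}],"s":[{"uev":97},46,[16,26,48,57],[4,36],[34,85,73,43,68],[24,0,92,73,57]]}
After op 16 (add /kh/1/kl 50): {"fgb":51,"kh":[[28,50,42],{"ant":33,"kl":50,"p":27,"sj":47,"sq":48},{"n":58,"pu":67,"zdn":54}],"s":[{"uev":97},46,[16,26,48,57],[4,36],[34,85,73,43,68],[24,0,92,73,57]]}
After op 17 (remove /s/0/uev): {"fgb":51,"kh":[[28,50,42],{"ant":33,"kl":50,"p":27,"sj":47,"sq":48},{"n":58,"pu":67,"zdn":54}],"s":[{},46,[16,26,48,57],[4,36],[34,85,73,43,68],[24,0,92,73,57]]}
After op 18 (add /s/0 13): {"fgb":51,"kh":[[28,50,42],{"ant":33,"kl":50,"p":27,"sj":47,"sq":48},{"n":58,"pu":67,"zdn":54}],"s":[13,{},46,[16,26,48,57],[4,36],[34,85,73,43,68],[24,0,92,73,57]]}
After op 19 (replace /s/2 40): {"fgb":51,"kh":[[28,50,42],{"ant":33,"kl":50,"p":27,"sj":47,"sq":48},{"n":58,"pu":67,"zdn":54}],"s":[13,{},40,[16,26,48,57],[4,36],[34,85,73,43,68],[24,0,92,73,57]]}
After op 20 (remove /kh/1/sq): {"fgb":51,"kh":[[28,50,42],{"ant":33,"kl":50,"p":27,"sj":47},{"n":58,"pu":67,"zdn":54}],"s":[13,{},40,[16,26,48,57],[4,36],[34,85,73,43,68],[24,0,92,73,57]]}
After op 21 (remove /kh/0/2): {"fgb":51,"kh":[[28,50],{"ant":33,"kl":50,"p":27,"sj":47},{"n":58,"pu":67,"zdn":54}],"s":[13,{},40,[16,26,48,57],[4,36],[34,85,73,43,68],[24,0,92,73,57]]}
After op 22 (replace /s/5/0 99): {"fgb":51,"kh":[[28,50],{"ant":33,"kl":50,"p":27,"sj":47},{"n":58,"pu":67,"zdn":54}],"s":[13,{},40,[16,26,48,57],[4,36],[99,85,73,43,68],[24,0,92,73,57]]}
After op 23 (add /s/4/2 37): {"fgb":51,"kh":[[28,50],{"ant":33,"kl":50,"p":27,"sj":47},{"n":58,"pu":67,"zdn":54}],"s":[13,{},40,[16,26,48,57],[4,36,37],[99,85,73,43,68],[24,0,92,73,57]]}
After op 24 (add /s/4/3 59): {"fgb":51,"kh":[[28,50],{"ant":33,"kl":50,"p":27,"sj":47},{"n":58,"pu":67,"zdn":54}],"s":[13,{},40,[16,26,48,57],[4,36,37,59],[99,85,73,43,68],[24,0,92,73,57]]}
After op 25 (add /s/1/k 80): {"fgb":51,"kh":[[28,50],{"ant":33,"kl":50,"p":27,"sj":47},{"n":58,"pu":67,"zdn":54}],"s":[13,{"k":80},40,[16,26,48,57],[4,36,37,59],[99,85,73,43,68],[24,0,92,73,57]]}

Answer: {"fgb":51,"kh":[[28,50],{"ant":33,"kl":50,"p":27,"sj":47},{"n":58,"pu":67,"zdn":54}],"s":[13,{"k":80},40,[16,26,48,57],[4,36,37,59],[99,85,73,43,68],[24,0,92,73,57]]}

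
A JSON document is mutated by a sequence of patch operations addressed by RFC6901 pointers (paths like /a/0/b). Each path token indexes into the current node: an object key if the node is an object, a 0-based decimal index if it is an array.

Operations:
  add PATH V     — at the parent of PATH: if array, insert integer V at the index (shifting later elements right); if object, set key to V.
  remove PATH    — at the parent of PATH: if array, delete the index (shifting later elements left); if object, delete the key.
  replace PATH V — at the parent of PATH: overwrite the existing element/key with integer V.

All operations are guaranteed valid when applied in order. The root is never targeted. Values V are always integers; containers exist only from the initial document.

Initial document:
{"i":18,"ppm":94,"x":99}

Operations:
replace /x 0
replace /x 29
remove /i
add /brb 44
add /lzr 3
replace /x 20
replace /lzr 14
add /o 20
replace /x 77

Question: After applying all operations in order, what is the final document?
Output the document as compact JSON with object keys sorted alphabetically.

After op 1 (replace /x 0): {"i":18,"ppm":94,"x":0}
After op 2 (replace /x 29): {"i":18,"ppm":94,"x":29}
After op 3 (remove /i): {"ppm":94,"x":29}
After op 4 (add /brb 44): {"brb":44,"ppm":94,"x":29}
After op 5 (add /lzr 3): {"brb":44,"lzr":3,"ppm":94,"x":29}
After op 6 (replace /x 20): {"brb":44,"lzr":3,"ppm":94,"x":20}
After op 7 (replace /lzr 14): {"brb":44,"lzr":14,"ppm":94,"x":20}
After op 8 (add /o 20): {"brb":44,"lzr":14,"o":20,"ppm":94,"x":20}
After op 9 (replace /x 77): {"brb":44,"lzr":14,"o":20,"ppm":94,"x":77}

Answer: {"brb":44,"lzr":14,"o":20,"ppm":94,"x":77}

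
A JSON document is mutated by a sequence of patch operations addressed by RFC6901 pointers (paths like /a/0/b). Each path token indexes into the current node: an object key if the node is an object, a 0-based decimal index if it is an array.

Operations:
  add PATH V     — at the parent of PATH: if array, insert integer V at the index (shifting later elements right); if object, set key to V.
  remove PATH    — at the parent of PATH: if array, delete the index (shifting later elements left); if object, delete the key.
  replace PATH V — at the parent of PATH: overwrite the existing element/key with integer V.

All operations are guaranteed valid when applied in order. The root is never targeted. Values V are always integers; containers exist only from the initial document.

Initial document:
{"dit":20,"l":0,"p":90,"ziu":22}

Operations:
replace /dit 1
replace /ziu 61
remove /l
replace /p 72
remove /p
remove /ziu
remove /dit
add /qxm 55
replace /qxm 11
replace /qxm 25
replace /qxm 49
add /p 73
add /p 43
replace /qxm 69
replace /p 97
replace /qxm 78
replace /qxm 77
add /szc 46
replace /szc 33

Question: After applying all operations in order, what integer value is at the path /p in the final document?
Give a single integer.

Answer: 97

Derivation:
After op 1 (replace /dit 1): {"dit":1,"l":0,"p":90,"ziu":22}
After op 2 (replace /ziu 61): {"dit":1,"l":0,"p":90,"ziu":61}
After op 3 (remove /l): {"dit":1,"p":90,"ziu":61}
After op 4 (replace /p 72): {"dit":1,"p":72,"ziu":61}
After op 5 (remove /p): {"dit":1,"ziu":61}
After op 6 (remove /ziu): {"dit":1}
After op 7 (remove /dit): {}
After op 8 (add /qxm 55): {"qxm":55}
After op 9 (replace /qxm 11): {"qxm":11}
After op 10 (replace /qxm 25): {"qxm":25}
After op 11 (replace /qxm 49): {"qxm":49}
After op 12 (add /p 73): {"p":73,"qxm":49}
After op 13 (add /p 43): {"p":43,"qxm":49}
After op 14 (replace /qxm 69): {"p":43,"qxm":69}
After op 15 (replace /p 97): {"p":97,"qxm":69}
After op 16 (replace /qxm 78): {"p":97,"qxm":78}
After op 17 (replace /qxm 77): {"p":97,"qxm":77}
After op 18 (add /szc 46): {"p":97,"qxm":77,"szc":46}
After op 19 (replace /szc 33): {"p":97,"qxm":77,"szc":33}
Value at /p: 97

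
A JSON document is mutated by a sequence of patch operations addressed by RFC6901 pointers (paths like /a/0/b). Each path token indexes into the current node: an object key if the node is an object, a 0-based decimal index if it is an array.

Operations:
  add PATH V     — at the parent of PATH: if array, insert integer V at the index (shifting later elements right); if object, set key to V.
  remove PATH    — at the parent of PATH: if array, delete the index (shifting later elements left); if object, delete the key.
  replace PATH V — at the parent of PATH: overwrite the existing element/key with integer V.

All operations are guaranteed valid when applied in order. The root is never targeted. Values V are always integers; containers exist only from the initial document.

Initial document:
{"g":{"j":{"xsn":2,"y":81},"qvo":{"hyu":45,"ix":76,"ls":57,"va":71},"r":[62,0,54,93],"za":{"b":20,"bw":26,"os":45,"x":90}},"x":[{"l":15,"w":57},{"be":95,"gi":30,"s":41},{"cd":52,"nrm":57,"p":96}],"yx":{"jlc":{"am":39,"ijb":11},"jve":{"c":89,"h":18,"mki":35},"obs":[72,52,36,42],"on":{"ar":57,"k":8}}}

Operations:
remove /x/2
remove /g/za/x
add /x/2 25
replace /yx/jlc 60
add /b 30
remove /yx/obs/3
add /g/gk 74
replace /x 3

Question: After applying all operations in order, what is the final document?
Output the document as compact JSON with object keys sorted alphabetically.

After op 1 (remove /x/2): {"g":{"j":{"xsn":2,"y":81},"qvo":{"hyu":45,"ix":76,"ls":57,"va":71},"r":[62,0,54,93],"za":{"b":20,"bw":26,"os":45,"x":90}},"x":[{"l":15,"w":57},{"be":95,"gi":30,"s":41}],"yx":{"jlc":{"am":39,"ijb":11},"jve":{"c":89,"h":18,"mki":35},"obs":[72,52,36,42],"on":{"ar":57,"k":8}}}
After op 2 (remove /g/za/x): {"g":{"j":{"xsn":2,"y":81},"qvo":{"hyu":45,"ix":76,"ls":57,"va":71},"r":[62,0,54,93],"za":{"b":20,"bw":26,"os":45}},"x":[{"l":15,"w":57},{"be":95,"gi":30,"s":41}],"yx":{"jlc":{"am":39,"ijb":11},"jve":{"c":89,"h":18,"mki":35},"obs":[72,52,36,42],"on":{"ar":57,"k":8}}}
After op 3 (add /x/2 25): {"g":{"j":{"xsn":2,"y":81},"qvo":{"hyu":45,"ix":76,"ls":57,"va":71},"r":[62,0,54,93],"za":{"b":20,"bw":26,"os":45}},"x":[{"l":15,"w":57},{"be":95,"gi":30,"s":41},25],"yx":{"jlc":{"am":39,"ijb":11},"jve":{"c":89,"h":18,"mki":35},"obs":[72,52,36,42],"on":{"ar":57,"k":8}}}
After op 4 (replace /yx/jlc 60): {"g":{"j":{"xsn":2,"y":81},"qvo":{"hyu":45,"ix":76,"ls":57,"va":71},"r":[62,0,54,93],"za":{"b":20,"bw":26,"os":45}},"x":[{"l":15,"w":57},{"be":95,"gi":30,"s":41},25],"yx":{"jlc":60,"jve":{"c":89,"h":18,"mki":35},"obs":[72,52,36,42],"on":{"ar":57,"k":8}}}
After op 5 (add /b 30): {"b":30,"g":{"j":{"xsn":2,"y":81},"qvo":{"hyu":45,"ix":76,"ls":57,"va":71},"r":[62,0,54,93],"za":{"b":20,"bw":26,"os":45}},"x":[{"l":15,"w":57},{"be":95,"gi":30,"s":41},25],"yx":{"jlc":60,"jve":{"c":89,"h":18,"mki":35},"obs":[72,52,36,42],"on":{"ar":57,"k":8}}}
After op 6 (remove /yx/obs/3): {"b":30,"g":{"j":{"xsn":2,"y":81},"qvo":{"hyu":45,"ix":76,"ls":57,"va":71},"r":[62,0,54,93],"za":{"b":20,"bw":26,"os":45}},"x":[{"l":15,"w":57},{"be":95,"gi":30,"s":41},25],"yx":{"jlc":60,"jve":{"c":89,"h":18,"mki":35},"obs":[72,52,36],"on":{"ar":57,"k":8}}}
After op 7 (add /g/gk 74): {"b":30,"g":{"gk":74,"j":{"xsn":2,"y":81},"qvo":{"hyu":45,"ix":76,"ls":57,"va":71},"r":[62,0,54,93],"za":{"b":20,"bw":26,"os":45}},"x":[{"l":15,"w":57},{"be":95,"gi":30,"s":41},25],"yx":{"jlc":60,"jve":{"c":89,"h":18,"mki":35},"obs":[72,52,36],"on":{"ar":57,"k":8}}}
After op 8 (replace /x 3): {"b":30,"g":{"gk":74,"j":{"xsn":2,"y":81},"qvo":{"hyu":45,"ix":76,"ls":57,"va":71},"r":[62,0,54,93],"za":{"b":20,"bw":26,"os":45}},"x":3,"yx":{"jlc":60,"jve":{"c":89,"h":18,"mki":35},"obs":[72,52,36],"on":{"ar":57,"k":8}}}

Answer: {"b":30,"g":{"gk":74,"j":{"xsn":2,"y":81},"qvo":{"hyu":45,"ix":76,"ls":57,"va":71},"r":[62,0,54,93],"za":{"b":20,"bw":26,"os":45}},"x":3,"yx":{"jlc":60,"jve":{"c":89,"h":18,"mki":35},"obs":[72,52,36],"on":{"ar":57,"k":8}}}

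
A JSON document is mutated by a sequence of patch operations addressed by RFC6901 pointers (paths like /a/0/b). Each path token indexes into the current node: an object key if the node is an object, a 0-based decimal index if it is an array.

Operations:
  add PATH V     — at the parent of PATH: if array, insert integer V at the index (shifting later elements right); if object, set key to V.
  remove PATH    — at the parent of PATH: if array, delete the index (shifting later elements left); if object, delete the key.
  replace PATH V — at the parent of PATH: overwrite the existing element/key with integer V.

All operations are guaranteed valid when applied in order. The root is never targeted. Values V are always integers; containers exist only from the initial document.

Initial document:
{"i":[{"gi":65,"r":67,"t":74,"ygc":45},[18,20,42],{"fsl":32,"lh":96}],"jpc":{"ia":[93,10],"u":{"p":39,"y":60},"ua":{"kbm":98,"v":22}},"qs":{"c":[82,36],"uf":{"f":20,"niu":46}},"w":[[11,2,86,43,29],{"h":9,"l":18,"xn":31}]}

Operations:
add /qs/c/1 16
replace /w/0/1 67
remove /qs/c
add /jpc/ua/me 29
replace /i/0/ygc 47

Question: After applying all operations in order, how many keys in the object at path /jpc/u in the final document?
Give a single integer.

Answer: 2

Derivation:
After op 1 (add /qs/c/1 16): {"i":[{"gi":65,"r":67,"t":74,"ygc":45},[18,20,42],{"fsl":32,"lh":96}],"jpc":{"ia":[93,10],"u":{"p":39,"y":60},"ua":{"kbm":98,"v":22}},"qs":{"c":[82,16,36],"uf":{"f":20,"niu":46}},"w":[[11,2,86,43,29],{"h":9,"l":18,"xn":31}]}
After op 2 (replace /w/0/1 67): {"i":[{"gi":65,"r":67,"t":74,"ygc":45},[18,20,42],{"fsl":32,"lh":96}],"jpc":{"ia":[93,10],"u":{"p":39,"y":60},"ua":{"kbm":98,"v":22}},"qs":{"c":[82,16,36],"uf":{"f":20,"niu":46}},"w":[[11,67,86,43,29],{"h":9,"l":18,"xn":31}]}
After op 3 (remove /qs/c): {"i":[{"gi":65,"r":67,"t":74,"ygc":45},[18,20,42],{"fsl":32,"lh":96}],"jpc":{"ia":[93,10],"u":{"p":39,"y":60},"ua":{"kbm":98,"v":22}},"qs":{"uf":{"f":20,"niu":46}},"w":[[11,67,86,43,29],{"h":9,"l":18,"xn":31}]}
After op 4 (add /jpc/ua/me 29): {"i":[{"gi":65,"r":67,"t":74,"ygc":45},[18,20,42],{"fsl":32,"lh":96}],"jpc":{"ia":[93,10],"u":{"p":39,"y":60},"ua":{"kbm":98,"me":29,"v":22}},"qs":{"uf":{"f":20,"niu":46}},"w":[[11,67,86,43,29],{"h":9,"l":18,"xn":31}]}
After op 5 (replace /i/0/ygc 47): {"i":[{"gi":65,"r":67,"t":74,"ygc":47},[18,20,42],{"fsl":32,"lh":96}],"jpc":{"ia":[93,10],"u":{"p":39,"y":60},"ua":{"kbm":98,"me":29,"v":22}},"qs":{"uf":{"f":20,"niu":46}},"w":[[11,67,86,43,29],{"h":9,"l":18,"xn":31}]}
Size at path /jpc/u: 2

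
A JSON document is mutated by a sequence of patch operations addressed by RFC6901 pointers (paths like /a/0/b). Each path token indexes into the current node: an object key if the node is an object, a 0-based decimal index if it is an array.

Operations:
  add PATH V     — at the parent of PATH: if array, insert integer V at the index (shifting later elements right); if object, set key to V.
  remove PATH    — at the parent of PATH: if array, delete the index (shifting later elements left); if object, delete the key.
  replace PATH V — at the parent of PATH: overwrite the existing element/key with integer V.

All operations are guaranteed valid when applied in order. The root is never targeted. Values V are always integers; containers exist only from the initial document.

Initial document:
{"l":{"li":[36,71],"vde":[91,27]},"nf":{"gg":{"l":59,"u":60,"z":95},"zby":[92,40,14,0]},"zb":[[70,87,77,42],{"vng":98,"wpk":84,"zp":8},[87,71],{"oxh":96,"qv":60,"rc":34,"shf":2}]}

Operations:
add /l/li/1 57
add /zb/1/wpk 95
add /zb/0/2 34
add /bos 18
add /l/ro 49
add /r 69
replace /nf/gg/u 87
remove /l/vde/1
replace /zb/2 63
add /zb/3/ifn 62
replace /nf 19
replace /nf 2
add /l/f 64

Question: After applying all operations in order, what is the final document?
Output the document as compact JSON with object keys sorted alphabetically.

After op 1 (add /l/li/1 57): {"l":{"li":[36,57,71],"vde":[91,27]},"nf":{"gg":{"l":59,"u":60,"z":95},"zby":[92,40,14,0]},"zb":[[70,87,77,42],{"vng":98,"wpk":84,"zp":8},[87,71],{"oxh":96,"qv":60,"rc":34,"shf":2}]}
After op 2 (add /zb/1/wpk 95): {"l":{"li":[36,57,71],"vde":[91,27]},"nf":{"gg":{"l":59,"u":60,"z":95},"zby":[92,40,14,0]},"zb":[[70,87,77,42],{"vng":98,"wpk":95,"zp":8},[87,71],{"oxh":96,"qv":60,"rc":34,"shf":2}]}
After op 3 (add /zb/0/2 34): {"l":{"li":[36,57,71],"vde":[91,27]},"nf":{"gg":{"l":59,"u":60,"z":95},"zby":[92,40,14,0]},"zb":[[70,87,34,77,42],{"vng":98,"wpk":95,"zp":8},[87,71],{"oxh":96,"qv":60,"rc":34,"shf":2}]}
After op 4 (add /bos 18): {"bos":18,"l":{"li":[36,57,71],"vde":[91,27]},"nf":{"gg":{"l":59,"u":60,"z":95},"zby":[92,40,14,0]},"zb":[[70,87,34,77,42],{"vng":98,"wpk":95,"zp":8},[87,71],{"oxh":96,"qv":60,"rc":34,"shf":2}]}
After op 5 (add /l/ro 49): {"bos":18,"l":{"li":[36,57,71],"ro":49,"vde":[91,27]},"nf":{"gg":{"l":59,"u":60,"z":95},"zby":[92,40,14,0]},"zb":[[70,87,34,77,42],{"vng":98,"wpk":95,"zp":8},[87,71],{"oxh":96,"qv":60,"rc":34,"shf":2}]}
After op 6 (add /r 69): {"bos":18,"l":{"li":[36,57,71],"ro":49,"vde":[91,27]},"nf":{"gg":{"l":59,"u":60,"z":95},"zby":[92,40,14,0]},"r":69,"zb":[[70,87,34,77,42],{"vng":98,"wpk":95,"zp":8},[87,71],{"oxh":96,"qv":60,"rc":34,"shf":2}]}
After op 7 (replace /nf/gg/u 87): {"bos":18,"l":{"li":[36,57,71],"ro":49,"vde":[91,27]},"nf":{"gg":{"l":59,"u":87,"z":95},"zby":[92,40,14,0]},"r":69,"zb":[[70,87,34,77,42],{"vng":98,"wpk":95,"zp":8},[87,71],{"oxh":96,"qv":60,"rc":34,"shf":2}]}
After op 8 (remove /l/vde/1): {"bos":18,"l":{"li":[36,57,71],"ro":49,"vde":[91]},"nf":{"gg":{"l":59,"u":87,"z":95},"zby":[92,40,14,0]},"r":69,"zb":[[70,87,34,77,42],{"vng":98,"wpk":95,"zp":8},[87,71],{"oxh":96,"qv":60,"rc":34,"shf":2}]}
After op 9 (replace /zb/2 63): {"bos":18,"l":{"li":[36,57,71],"ro":49,"vde":[91]},"nf":{"gg":{"l":59,"u":87,"z":95},"zby":[92,40,14,0]},"r":69,"zb":[[70,87,34,77,42],{"vng":98,"wpk":95,"zp":8},63,{"oxh":96,"qv":60,"rc":34,"shf":2}]}
After op 10 (add /zb/3/ifn 62): {"bos":18,"l":{"li":[36,57,71],"ro":49,"vde":[91]},"nf":{"gg":{"l":59,"u":87,"z":95},"zby":[92,40,14,0]},"r":69,"zb":[[70,87,34,77,42],{"vng":98,"wpk":95,"zp":8},63,{"ifn":62,"oxh":96,"qv":60,"rc":34,"shf":2}]}
After op 11 (replace /nf 19): {"bos":18,"l":{"li":[36,57,71],"ro":49,"vde":[91]},"nf":19,"r":69,"zb":[[70,87,34,77,42],{"vng":98,"wpk":95,"zp":8},63,{"ifn":62,"oxh":96,"qv":60,"rc":34,"shf":2}]}
After op 12 (replace /nf 2): {"bos":18,"l":{"li":[36,57,71],"ro":49,"vde":[91]},"nf":2,"r":69,"zb":[[70,87,34,77,42],{"vng":98,"wpk":95,"zp":8},63,{"ifn":62,"oxh":96,"qv":60,"rc":34,"shf":2}]}
After op 13 (add /l/f 64): {"bos":18,"l":{"f":64,"li":[36,57,71],"ro":49,"vde":[91]},"nf":2,"r":69,"zb":[[70,87,34,77,42],{"vng":98,"wpk":95,"zp":8},63,{"ifn":62,"oxh":96,"qv":60,"rc":34,"shf":2}]}

Answer: {"bos":18,"l":{"f":64,"li":[36,57,71],"ro":49,"vde":[91]},"nf":2,"r":69,"zb":[[70,87,34,77,42],{"vng":98,"wpk":95,"zp":8},63,{"ifn":62,"oxh":96,"qv":60,"rc":34,"shf":2}]}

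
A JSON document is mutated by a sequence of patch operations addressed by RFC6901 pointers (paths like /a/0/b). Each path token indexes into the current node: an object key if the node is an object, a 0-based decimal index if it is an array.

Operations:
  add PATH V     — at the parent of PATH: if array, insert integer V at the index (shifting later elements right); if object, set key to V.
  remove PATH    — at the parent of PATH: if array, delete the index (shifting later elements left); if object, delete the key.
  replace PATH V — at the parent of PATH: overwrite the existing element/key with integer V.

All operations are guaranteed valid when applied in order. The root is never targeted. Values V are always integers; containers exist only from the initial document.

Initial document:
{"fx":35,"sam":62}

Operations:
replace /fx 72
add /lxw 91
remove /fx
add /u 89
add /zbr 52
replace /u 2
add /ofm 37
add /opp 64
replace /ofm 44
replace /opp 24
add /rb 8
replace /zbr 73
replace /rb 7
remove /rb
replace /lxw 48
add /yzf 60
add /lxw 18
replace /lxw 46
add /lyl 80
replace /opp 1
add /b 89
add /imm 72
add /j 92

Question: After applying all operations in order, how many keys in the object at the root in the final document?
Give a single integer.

Answer: 11

Derivation:
After op 1 (replace /fx 72): {"fx":72,"sam":62}
After op 2 (add /lxw 91): {"fx":72,"lxw":91,"sam":62}
After op 3 (remove /fx): {"lxw":91,"sam":62}
After op 4 (add /u 89): {"lxw":91,"sam":62,"u":89}
After op 5 (add /zbr 52): {"lxw":91,"sam":62,"u":89,"zbr":52}
After op 6 (replace /u 2): {"lxw":91,"sam":62,"u":2,"zbr":52}
After op 7 (add /ofm 37): {"lxw":91,"ofm":37,"sam":62,"u":2,"zbr":52}
After op 8 (add /opp 64): {"lxw":91,"ofm":37,"opp":64,"sam":62,"u":2,"zbr":52}
After op 9 (replace /ofm 44): {"lxw":91,"ofm":44,"opp":64,"sam":62,"u":2,"zbr":52}
After op 10 (replace /opp 24): {"lxw":91,"ofm":44,"opp":24,"sam":62,"u":2,"zbr":52}
After op 11 (add /rb 8): {"lxw":91,"ofm":44,"opp":24,"rb":8,"sam":62,"u":2,"zbr":52}
After op 12 (replace /zbr 73): {"lxw":91,"ofm":44,"opp":24,"rb":8,"sam":62,"u":2,"zbr":73}
After op 13 (replace /rb 7): {"lxw":91,"ofm":44,"opp":24,"rb":7,"sam":62,"u":2,"zbr":73}
After op 14 (remove /rb): {"lxw":91,"ofm":44,"opp":24,"sam":62,"u":2,"zbr":73}
After op 15 (replace /lxw 48): {"lxw":48,"ofm":44,"opp":24,"sam":62,"u":2,"zbr":73}
After op 16 (add /yzf 60): {"lxw":48,"ofm":44,"opp":24,"sam":62,"u":2,"yzf":60,"zbr":73}
After op 17 (add /lxw 18): {"lxw":18,"ofm":44,"opp":24,"sam":62,"u":2,"yzf":60,"zbr":73}
After op 18 (replace /lxw 46): {"lxw":46,"ofm":44,"opp":24,"sam":62,"u":2,"yzf":60,"zbr":73}
After op 19 (add /lyl 80): {"lxw":46,"lyl":80,"ofm":44,"opp":24,"sam":62,"u":2,"yzf":60,"zbr":73}
After op 20 (replace /opp 1): {"lxw":46,"lyl":80,"ofm":44,"opp":1,"sam":62,"u":2,"yzf":60,"zbr":73}
After op 21 (add /b 89): {"b":89,"lxw":46,"lyl":80,"ofm":44,"opp":1,"sam":62,"u":2,"yzf":60,"zbr":73}
After op 22 (add /imm 72): {"b":89,"imm":72,"lxw":46,"lyl":80,"ofm":44,"opp":1,"sam":62,"u":2,"yzf":60,"zbr":73}
After op 23 (add /j 92): {"b":89,"imm":72,"j":92,"lxw":46,"lyl":80,"ofm":44,"opp":1,"sam":62,"u":2,"yzf":60,"zbr":73}
Size at the root: 11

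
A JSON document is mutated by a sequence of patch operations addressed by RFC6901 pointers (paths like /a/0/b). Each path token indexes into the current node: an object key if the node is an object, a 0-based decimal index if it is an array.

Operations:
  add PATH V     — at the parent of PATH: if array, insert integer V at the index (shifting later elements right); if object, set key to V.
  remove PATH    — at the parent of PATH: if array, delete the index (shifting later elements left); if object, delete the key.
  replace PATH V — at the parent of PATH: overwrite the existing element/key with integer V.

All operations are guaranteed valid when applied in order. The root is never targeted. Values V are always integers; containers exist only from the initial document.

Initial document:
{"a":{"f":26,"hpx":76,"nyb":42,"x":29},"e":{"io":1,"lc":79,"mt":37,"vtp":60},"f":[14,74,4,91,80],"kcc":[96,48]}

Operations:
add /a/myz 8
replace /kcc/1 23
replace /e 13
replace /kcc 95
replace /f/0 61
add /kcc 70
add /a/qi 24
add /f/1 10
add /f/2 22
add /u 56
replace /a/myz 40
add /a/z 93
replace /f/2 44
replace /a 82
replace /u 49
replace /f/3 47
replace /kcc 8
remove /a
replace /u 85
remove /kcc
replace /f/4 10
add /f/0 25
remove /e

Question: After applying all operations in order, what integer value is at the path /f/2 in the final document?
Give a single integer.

Answer: 10

Derivation:
After op 1 (add /a/myz 8): {"a":{"f":26,"hpx":76,"myz":8,"nyb":42,"x":29},"e":{"io":1,"lc":79,"mt":37,"vtp":60},"f":[14,74,4,91,80],"kcc":[96,48]}
After op 2 (replace /kcc/1 23): {"a":{"f":26,"hpx":76,"myz":8,"nyb":42,"x":29},"e":{"io":1,"lc":79,"mt":37,"vtp":60},"f":[14,74,4,91,80],"kcc":[96,23]}
After op 3 (replace /e 13): {"a":{"f":26,"hpx":76,"myz":8,"nyb":42,"x":29},"e":13,"f":[14,74,4,91,80],"kcc":[96,23]}
After op 4 (replace /kcc 95): {"a":{"f":26,"hpx":76,"myz":8,"nyb":42,"x":29},"e":13,"f":[14,74,4,91,80],"kcc":95}
After op 5 (replace /f/0 61): {"a":{"f":26,"hpx":76,"myz":8,"nyb":42,"x":29},"e":13,"f":[61,74,4,91,80],"kcc":95}
After op 6 (add /kcc 70): {"a":{"f":26,"hpx":76,"myz":8,"nyb":42,"x":29},"e":13,"f":[61,74,4,91,80],"kcc":70}
After op 7 (add /a/qi 24): {"a":{"f":26,"hpx":76,"myz":8,"nyb":42,"qi":24,"x":29},"e":13,"f":[61,74,4,91,80],"kcc":70}
After op 8 (add /f/1 10): {"a":{"f":26,"hpx":76,"myz":8,"nyb":42,"qi":24,"x":29},"e":13,"f":[61,10,74,4,91,80],"kcc":70}
After op 9 (add /f/2 22): {"a":{"f":26,"hpx":76,"myz":8,"nyb":42,"qi":24,"x":29},"e":13,"f":[61,10,22,74,4,91,80],"kcc":70}
After op 10 (add /u 56): {"a":{"f":26,"hpx":76,"myz":8,"nyb":42,"qi":24,"x":29},"e":13,"f":[61,10,22,74,4,91,80],"kcc":70,"u":56}
After op 11 (replace /a/myz 40): {"a":{"f":26,"hpx":76,"myz":40,"nyb":42,"qi":24,"x":29},"e":13,"f":[61,10,22,74,4,91,80],"kcc":70,"u":56}
After op 12 (add /a/z 93): {"a":{"f":26,"hpx":76,"myz":40,"nyb":42,"qi":24,"x":29,"z":93},"e":13,"f":[61,10,22,74,4,91,80],"kcc":70,"u":56}
After op 13 (replace /f/2 44): {"a":{"f":26,"hpx":76,"myz":40,"nyb":42,"qi":24,"x":29,"z":93},"e":13,"f":[61,10,44,74,4,91,80],"kcc":70,"u":56}
After op 14 (replace /a 82): {"a":82,"e":13,"f":[61,10,44,74,4,91,80],"kcc":70,"u":56}
After op 15 (replace /u 49): {"a":82,"e":13,"f":[61,10,44,74,4,91,80],"kcc":70,"u":49}
After op 16 (replace /f/3 47): {"a":82,"e":13,"f":[61,10,44,47,4,91,80],"kcc":70,"u":49}
After op 17 (replace /kcc 8): {"a":82,"e":13,"f":[61,10,44,47,4,91,80],"kcc":8,"u":49}
After op 18 (remove /a): {"e":13,"f":[61,10,44,47,4,91,80],"kcc":8,"u":49}
After op 19 (replace /u 85): {"e":13,"f":[61,10,44,47,4,91,80],"kcc":8,"u":85}
After op 20 (remove /kcc): {"e":13,"f":[61,10,44,47,4,91,80],"u":85}
After op 21 (replace /f/4 10): {"e":13,"f":[61,10,44,47,10,91,80],"u":85}
After op 22 (add /f/0 25): {"e":13,"f":[25,61,10,44,47,10,91,80],"u":85}
After op 23 (remove /e): {"f":[25,61,10,44,47,10,91,80],"u":85}
Value at /f/2: 10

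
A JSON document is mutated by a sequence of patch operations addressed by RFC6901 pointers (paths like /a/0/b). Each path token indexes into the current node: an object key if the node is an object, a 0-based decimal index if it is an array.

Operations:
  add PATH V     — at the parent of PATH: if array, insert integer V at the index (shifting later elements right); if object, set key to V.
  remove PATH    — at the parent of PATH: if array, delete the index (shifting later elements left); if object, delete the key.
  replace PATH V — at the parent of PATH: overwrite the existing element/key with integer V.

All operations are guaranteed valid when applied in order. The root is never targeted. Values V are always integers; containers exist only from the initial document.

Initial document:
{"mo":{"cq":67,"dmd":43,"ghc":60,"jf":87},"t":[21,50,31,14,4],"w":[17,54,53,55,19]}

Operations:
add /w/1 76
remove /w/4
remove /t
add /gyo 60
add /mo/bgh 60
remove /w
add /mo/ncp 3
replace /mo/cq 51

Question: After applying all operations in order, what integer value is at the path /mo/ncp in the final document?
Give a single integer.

After op 1 (add /w/1 76): {"mo":{"cq":67,"dmd":43,"ghc":60,"jf":87},"t":[21,50,31,14,4],"w":[17,76,54,53,55,19]}
After op 2 (remove /w/4): {"mo":{"cq":67,"dmd":43,"ghc":60,"jf":87},"t":[21,50,31,14,4],"w":[17,76,54,53,19]}
After op 3 (remove /t): {"mo":{"cq":67,"dmd":43,"ghc":60,"jf":87},"w":[17,76,54,53,19]}
After op 4 (add /gyo 60): {"gyo":60,"mo":{"cq":67,"dmd":43,"ghc":60,"jf":87},"w":[17,76,54,53,19]}
After op 5 (add /mo/bgh 60): {"gyo":60,"mo":{"bgh":60,"cq":67,"dmd":43,"ghc":60,"jf":87},"w":[17,76,54,53,19]}
After op 6 (remove /w): {"gyo":60,"mo":{"bgh":60,"cq":67,"dmd":43,"ghc":60,"jf":87}}
After op 7 (add /mo/ncp 3): {"gyo":60,"mo":{"bgh":60,"cq":67,"dmd":43,"ghc":60,"jf":87,"ncp":3}}
After op 8 (replace /mo/cq 51): {"gyo":60,"mo":{"bgh":60,"cq":51,"dmd":43,"ghc":60,"jf":87,"ncp":3}}
Value at /mo/ncp: 3

Answer: 3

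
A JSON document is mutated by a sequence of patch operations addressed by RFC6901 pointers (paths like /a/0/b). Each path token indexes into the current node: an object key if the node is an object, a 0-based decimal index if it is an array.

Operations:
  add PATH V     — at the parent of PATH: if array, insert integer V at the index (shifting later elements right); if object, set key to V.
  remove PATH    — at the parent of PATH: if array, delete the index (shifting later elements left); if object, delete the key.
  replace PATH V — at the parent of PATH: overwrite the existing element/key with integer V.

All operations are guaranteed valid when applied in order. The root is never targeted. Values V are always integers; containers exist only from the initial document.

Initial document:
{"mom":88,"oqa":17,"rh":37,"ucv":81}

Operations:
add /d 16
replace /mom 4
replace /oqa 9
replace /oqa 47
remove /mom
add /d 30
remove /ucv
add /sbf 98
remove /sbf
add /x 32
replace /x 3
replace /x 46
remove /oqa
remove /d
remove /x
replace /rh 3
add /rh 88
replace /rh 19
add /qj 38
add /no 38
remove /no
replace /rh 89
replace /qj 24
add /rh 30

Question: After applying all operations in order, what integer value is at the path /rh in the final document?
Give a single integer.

After op 1 (add /d 16): {"d":16,"mom":88,"oqa":17,"rh":37,"ucv":81}
After op 2 (replace /mom 4): {"d":16,"mom":4,"oqa":17,"rh":37,"ucv":81}
After op 3 (replace /oqa 9): {"d":16,"mom":4,"oqa":9,"rh":37,"ucv":81}
After op 4 (replace /oqa 47): {"d":16,"mom":4,"oqa":47,"rh":37,"ucv":81}
After op 5 (remove /mom): {"d":16,"oqa":47,"rh":37,"ucv":81}
After op 6 (add /d 30): {"d":30,"oqa":47,"rh":37,"ucv":81}
After op 7 (remove /ucv): {"d":30,"oqa":47,"rh":37}
After op 8 (add /sbf 98): {"d":30,"oqa":47,"rh":37,"sbf":98}
After op 9 (remove /sbf): {"d":30,"oqa":47,"rh":37}
After op 10 (add /x 32): {"d":30,"oqa":47,"rh":37,"x":32}
After op 11 (replace /x 3): {"d":30,"oqa":47,"rh":37,"x":3}
After op 12 (replace /x 46): {"d":30,"oqa":47,"rh":37,"x":46}
After op 13 (remove /oqa): {"d":30,"rh":37,"x":46}
After op 14 (remove /d): {"rh":37,"x":46}
After op 15 (remove /x): {"rh":37}
After op 16 (replace /rh 3): {"rh":3}
After op 17 (add /rh 88): {"rh":88}
After op 18 (replace /rh 19): {"rh":19}
After op 19 (add /qj 38): {"qj":38,"rh":19}
After op 20 (add /no 38): {"no":38,"qj":38,"rh":19}
After op 21 (remove /no): {"qj":38,"rh":19}
After op 22 (replace /rh 89): {"qj":38,"rh":89}
After op 23 (replace /qj 24): {"qj":24,"rh":89}
After op 24 (add /rh 30): {"qj":24,"rh":30}
Value at /rh: 30

Answer: 30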